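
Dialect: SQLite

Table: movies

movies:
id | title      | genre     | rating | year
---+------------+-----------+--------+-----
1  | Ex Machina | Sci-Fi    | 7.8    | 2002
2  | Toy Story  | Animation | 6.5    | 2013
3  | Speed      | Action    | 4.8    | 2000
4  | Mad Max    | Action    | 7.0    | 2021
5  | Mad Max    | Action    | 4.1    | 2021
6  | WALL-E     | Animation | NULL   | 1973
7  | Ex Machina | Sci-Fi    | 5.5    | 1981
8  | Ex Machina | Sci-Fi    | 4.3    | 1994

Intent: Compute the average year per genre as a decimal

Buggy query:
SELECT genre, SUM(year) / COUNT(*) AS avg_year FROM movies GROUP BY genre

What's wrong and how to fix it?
Bug: Both operands are integers, so '/' performs integer division and truncates

Fix: Multiply by 1.0 (or CAST to REAL) to force floating-point division

Corrected query:
SELECT genre, SUM(year) * 1.0 / COUNT(*) AS avg_year FROM movies GROUP BY genre

Result:
genre     | avg_year   
----------+------------
Action    | 2014       
Animation | 1993       
Sci-Fi    | 1992.333333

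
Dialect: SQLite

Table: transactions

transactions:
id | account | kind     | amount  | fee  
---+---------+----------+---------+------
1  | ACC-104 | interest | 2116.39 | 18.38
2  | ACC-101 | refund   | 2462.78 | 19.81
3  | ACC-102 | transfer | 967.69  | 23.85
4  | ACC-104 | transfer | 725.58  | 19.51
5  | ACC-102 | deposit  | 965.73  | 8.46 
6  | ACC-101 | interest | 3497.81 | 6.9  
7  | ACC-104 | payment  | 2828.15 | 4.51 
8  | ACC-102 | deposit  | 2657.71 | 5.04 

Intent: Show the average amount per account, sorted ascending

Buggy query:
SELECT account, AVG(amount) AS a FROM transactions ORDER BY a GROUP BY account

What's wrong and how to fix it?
Bug: GROUP BY must precede ORDER BY

Fix: Reorder: SELECT … FROM … GROUP BY … ORDER BY …

Corrected query:
SELECT account, AVG(amount) AS a FROM transactions GROUP BY account ORDER BY a

Result:
account | a          
--------+------------
ACC-102 | 1530.376667
ACC-104 | 1890.04    
ACC-101 | 2980.295   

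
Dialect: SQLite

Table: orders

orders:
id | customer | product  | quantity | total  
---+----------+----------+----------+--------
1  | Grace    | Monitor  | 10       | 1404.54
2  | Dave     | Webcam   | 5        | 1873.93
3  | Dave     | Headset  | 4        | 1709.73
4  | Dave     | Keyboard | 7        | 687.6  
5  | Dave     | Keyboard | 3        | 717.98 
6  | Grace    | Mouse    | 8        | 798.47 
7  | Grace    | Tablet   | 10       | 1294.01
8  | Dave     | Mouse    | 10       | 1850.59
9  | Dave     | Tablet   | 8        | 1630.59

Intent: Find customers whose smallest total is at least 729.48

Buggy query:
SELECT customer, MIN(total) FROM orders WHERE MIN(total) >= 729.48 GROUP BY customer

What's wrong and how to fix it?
Bug: MIN() in WHERE is a misuse of aggregate

Fix: Replace WHERE with HAVING after the GROUP BY

Corrected query:
SELECT customer, MIN(total) FROM orders GROUP BY customer HAVING MIN(total) >= 729.48

Result:
customer | MIN(total)
---------+-----------
Grace    | 798.47    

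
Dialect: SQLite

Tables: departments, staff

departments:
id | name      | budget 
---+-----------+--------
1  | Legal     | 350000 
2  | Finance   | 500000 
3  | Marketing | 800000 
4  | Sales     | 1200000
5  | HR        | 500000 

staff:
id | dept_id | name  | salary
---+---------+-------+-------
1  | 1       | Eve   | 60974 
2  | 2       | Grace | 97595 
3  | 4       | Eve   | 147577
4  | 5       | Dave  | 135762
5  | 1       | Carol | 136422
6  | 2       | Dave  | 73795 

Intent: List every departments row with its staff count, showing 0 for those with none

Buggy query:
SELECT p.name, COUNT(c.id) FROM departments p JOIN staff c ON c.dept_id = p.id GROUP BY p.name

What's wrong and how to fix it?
Bug: An inner join excludes parents with zero children

Fix: Use LEFT JOIN so parents without children still appear (COUNT(c.id) gives 0)

Corrected query:
SELECT p.name, COUNT(c.id) FROM departments p LEFT JOIN staff c ON c.dept_id = p.id GROUP BY p.name

Result:
name      | COUNT(c.id)
----------+------------
Finance   | 2          
HR        | 1          
Legal     | 2          
Marketing | 0          
Sales     | 1          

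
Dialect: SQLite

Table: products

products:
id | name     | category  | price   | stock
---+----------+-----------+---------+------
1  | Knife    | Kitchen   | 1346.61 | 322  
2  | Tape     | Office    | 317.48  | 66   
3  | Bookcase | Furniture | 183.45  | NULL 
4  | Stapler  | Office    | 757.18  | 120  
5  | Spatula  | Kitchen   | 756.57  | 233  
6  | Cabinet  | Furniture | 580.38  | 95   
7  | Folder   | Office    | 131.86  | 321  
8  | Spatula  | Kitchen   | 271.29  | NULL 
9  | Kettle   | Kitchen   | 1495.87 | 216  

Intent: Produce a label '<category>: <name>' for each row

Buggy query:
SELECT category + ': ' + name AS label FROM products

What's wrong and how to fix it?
Bug: SQLite uses || for string concatenation; + coerces text to numbers (yielding 0)

Fix: Replace + with || to concatenate text

Corrected query:
SELECT category || ': ' || name AS label FROM products

Result:
label              
-------------------
Kitchen: Knife     
Office: Tape       
Furniture: Bookcase
Office: Stapler    
Kitchen: Spatula   
Furniture: Cabinet 
Office: Folder     
Kitchen: Spatula   
Kitchen: Kettle    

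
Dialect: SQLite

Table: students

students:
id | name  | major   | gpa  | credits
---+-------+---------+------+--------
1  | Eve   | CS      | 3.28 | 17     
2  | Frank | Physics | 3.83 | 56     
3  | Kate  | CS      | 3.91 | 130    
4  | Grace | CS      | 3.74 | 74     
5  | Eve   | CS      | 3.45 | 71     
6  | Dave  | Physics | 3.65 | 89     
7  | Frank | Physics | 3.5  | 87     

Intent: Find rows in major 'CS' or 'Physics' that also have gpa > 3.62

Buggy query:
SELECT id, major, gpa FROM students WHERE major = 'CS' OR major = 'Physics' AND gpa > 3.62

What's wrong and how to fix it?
Bug: Without parentheses, AND is evaluated before OR, so the gpa filter only applies to the 'Physics' branch

Fix: Add parentheses around the OR so the AND applies to both alternatives

Corrected query:
SELECT id, major, gpa FROM students WHERE (major = 'CS' OR major = 'Physics') AND gpa > 3.62

Result:
id | major   | gpa 
---+---------+-----
2  | Physics | 3.83
3  | CS      | 3.91
4  | CS      | 3.74
6  | Physics | 3.65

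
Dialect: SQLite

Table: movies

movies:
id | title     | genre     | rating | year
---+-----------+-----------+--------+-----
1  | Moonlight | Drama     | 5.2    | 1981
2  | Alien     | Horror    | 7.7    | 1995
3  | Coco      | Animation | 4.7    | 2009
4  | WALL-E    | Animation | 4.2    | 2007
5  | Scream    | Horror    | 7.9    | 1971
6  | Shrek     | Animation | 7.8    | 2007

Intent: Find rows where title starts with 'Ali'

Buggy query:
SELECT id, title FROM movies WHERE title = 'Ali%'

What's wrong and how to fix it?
Bug: Wildcards only work with LIKE; '=' treats '%' as a literal character

Fix: Replace '=' with LIKE so 'Ali%' is treated as a pattern

Corrected query:
SELECT id, title FROM movies WHERE title LIKE 'Ali%'

Result:
id | title
---+------
2  | Alien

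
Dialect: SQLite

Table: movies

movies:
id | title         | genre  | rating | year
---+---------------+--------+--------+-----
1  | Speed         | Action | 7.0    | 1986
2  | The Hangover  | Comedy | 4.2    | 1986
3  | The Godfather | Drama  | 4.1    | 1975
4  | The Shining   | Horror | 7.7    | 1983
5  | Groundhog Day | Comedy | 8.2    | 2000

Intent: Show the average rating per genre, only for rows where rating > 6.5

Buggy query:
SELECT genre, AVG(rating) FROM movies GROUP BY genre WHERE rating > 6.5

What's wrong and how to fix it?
Bug: WHERE cannot follow GROUP BY

Fix: Move the WHERE clause before GROUP BY

Corrected query:
SELECT genre, AVG(rating) FROM movies WHERE rating > 6.5 GROUP BY genre

Result:
genre  | AVG(rating)
-------+------------
Action | 7          
Comedy | 8.2        
Horror | 7.7        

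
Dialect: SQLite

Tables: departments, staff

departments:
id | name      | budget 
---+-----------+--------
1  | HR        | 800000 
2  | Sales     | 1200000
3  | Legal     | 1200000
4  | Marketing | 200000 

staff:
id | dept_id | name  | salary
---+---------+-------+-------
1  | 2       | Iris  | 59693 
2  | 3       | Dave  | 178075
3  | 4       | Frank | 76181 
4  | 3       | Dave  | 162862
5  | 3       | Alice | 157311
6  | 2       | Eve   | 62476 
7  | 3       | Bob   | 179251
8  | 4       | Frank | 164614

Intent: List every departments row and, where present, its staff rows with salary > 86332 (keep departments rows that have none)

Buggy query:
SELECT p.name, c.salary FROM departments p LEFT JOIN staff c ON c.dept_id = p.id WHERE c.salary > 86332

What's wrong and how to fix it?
Bug: Filtering c.salary in WHERE discards the NULL rows produced by LEFT JOIN, turning it into an inner join

Fix: Put 'c.salary > 86332' in the JOIN's ON clause instead of WHERE

Corrected query:
SELECT p.name, c.salary FROM departments p LEFT JOIN staff c ON c.dept_id = p.id AND c.salary > 86332

Result:
name      | salary
----------+-------
HR        | NULL  
Sales     | NULL  
Legal     | 157311
Legal     | 162862
Legal     | 178075
Legal     | 179251
Marketing | 164614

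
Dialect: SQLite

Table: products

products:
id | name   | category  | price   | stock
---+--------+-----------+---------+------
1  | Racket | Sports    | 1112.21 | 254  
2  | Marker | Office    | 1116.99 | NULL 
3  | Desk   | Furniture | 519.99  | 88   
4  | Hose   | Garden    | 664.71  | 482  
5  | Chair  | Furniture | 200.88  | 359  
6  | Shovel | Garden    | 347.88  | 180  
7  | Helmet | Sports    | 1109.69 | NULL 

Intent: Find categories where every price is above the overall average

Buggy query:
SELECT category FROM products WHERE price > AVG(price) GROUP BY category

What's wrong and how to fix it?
Bug: WHERE evaluates per row before aggregation, so AVG() is unavailable

Fix: Compute the overall average in a scalar subquery and compare each group's MIN against it in HAVING

Corrected query:
SELECT category FROM products GROUP BY category HAVING MIN(price) > (SELECT AVG(price) FROM products)

Result:
category
--------
Office  
Sports  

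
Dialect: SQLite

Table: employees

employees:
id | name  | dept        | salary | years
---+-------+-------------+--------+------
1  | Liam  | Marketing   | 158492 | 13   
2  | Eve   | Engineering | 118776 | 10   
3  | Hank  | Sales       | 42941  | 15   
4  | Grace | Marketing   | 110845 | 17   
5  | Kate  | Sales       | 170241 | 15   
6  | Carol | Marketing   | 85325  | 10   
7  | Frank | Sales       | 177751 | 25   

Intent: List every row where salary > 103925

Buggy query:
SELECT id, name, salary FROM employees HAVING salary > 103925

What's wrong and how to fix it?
Bug: This is a non-aggregate query (no GROUP BY, no aggregates), so in SQLite the HAVING clause is invalid here; a row-level condition belongs in WHERE

Fix: Use WHERE for row-level filtering

Corrected query:
SELECT id, name, salary FROM employees WHERE salary > 103925

Result:
id | name  | salary
---+-------+-------
1  | Liam  | 158492
2  | Eve   | 118776
4  | Grace | 110845
5  | Kate  | 170241
7  | Frank | 177751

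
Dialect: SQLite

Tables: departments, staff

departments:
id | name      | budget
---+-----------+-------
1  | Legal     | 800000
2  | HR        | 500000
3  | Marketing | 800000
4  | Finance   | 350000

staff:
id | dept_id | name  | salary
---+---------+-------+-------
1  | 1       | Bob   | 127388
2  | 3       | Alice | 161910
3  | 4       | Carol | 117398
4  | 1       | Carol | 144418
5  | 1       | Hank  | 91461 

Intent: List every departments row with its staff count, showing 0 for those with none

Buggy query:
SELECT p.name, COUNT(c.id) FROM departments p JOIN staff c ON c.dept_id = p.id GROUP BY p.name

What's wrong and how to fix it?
Bug: INNER JOIN drops departments rows that have no matching staff rows

Fix: Use LEFT JOIN so parents without children still appear (COUNT(c.id) gives 0)

Corrected query:
SELECT p.name, COUNT(c.id) FROM departments p LEFT JOIN staff c ON c.dept_id = p.id GROUP BY p.name

Result:
name      | COUNT(c.id)
----------+------------
Finance   | 1          
HR        | 0          
Legal     | 3          
Marketing | 1          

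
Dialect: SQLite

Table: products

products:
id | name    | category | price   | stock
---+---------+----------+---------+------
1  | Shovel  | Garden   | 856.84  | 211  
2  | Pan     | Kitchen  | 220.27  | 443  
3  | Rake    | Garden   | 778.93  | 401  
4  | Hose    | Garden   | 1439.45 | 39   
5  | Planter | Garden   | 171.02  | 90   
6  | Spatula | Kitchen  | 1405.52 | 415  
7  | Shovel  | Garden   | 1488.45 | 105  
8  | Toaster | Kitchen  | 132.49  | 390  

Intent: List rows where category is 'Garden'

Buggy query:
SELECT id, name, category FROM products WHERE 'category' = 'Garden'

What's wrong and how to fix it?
Bug: Single quotes denote string literals in SQL; the column name is being compared as a constant string

Fix: Reference the column as category without single quotes

Corrected query:
SELECT id, name, category FROM products WHERE category = 'Garden'

Result:
id | name    | category
---+---------+---------
1  | Shovel  | Garden  
3  | Rake    | Garden  
4  | Hose    | Garden  
5  | Planter | Garden  
7  | Shovel  | Garden  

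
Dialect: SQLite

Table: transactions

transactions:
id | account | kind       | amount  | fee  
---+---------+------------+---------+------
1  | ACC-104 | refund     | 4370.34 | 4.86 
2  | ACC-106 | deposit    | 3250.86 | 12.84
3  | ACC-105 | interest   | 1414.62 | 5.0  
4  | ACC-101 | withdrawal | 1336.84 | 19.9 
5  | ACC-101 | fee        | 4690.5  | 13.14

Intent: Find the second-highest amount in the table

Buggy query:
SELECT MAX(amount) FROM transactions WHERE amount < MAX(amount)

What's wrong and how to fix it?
Bug: MAX(amount) on the right of the comparison is an aggregate-in-WHERE error

Fix: Compute the overall MAX in a subquery, then take MAX of rows below it

Corrected query:
SELECT MAX(amount) FROM transactions WHERE amount < (SELECT MAX(amount) FROM transactions)

Result:
MAX(amount)
-----------
4370.34    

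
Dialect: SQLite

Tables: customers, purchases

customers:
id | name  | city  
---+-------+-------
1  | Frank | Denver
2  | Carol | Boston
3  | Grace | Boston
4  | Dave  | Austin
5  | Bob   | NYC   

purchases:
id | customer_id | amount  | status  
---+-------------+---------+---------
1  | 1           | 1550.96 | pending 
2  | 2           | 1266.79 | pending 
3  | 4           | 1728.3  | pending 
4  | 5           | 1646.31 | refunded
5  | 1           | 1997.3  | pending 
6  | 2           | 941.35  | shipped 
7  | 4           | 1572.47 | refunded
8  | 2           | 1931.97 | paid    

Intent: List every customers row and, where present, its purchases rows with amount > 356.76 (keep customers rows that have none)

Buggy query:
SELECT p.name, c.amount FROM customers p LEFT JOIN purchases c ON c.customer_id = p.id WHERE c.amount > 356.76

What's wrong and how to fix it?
Bug: Filtering c.amount in WHERE discards the NULL rows produced by LEFT JOIN, turning it into an inner join

Fix: Move the right-table condition into the ON clause so unmatched parents are kept

Corrected query:
SELECT p.name, c.amount FROM customers p LEFT JOIN purchases c ON c.customer_id = p.id AND c.amount > 356.76

Result:
name  | amount 
------+--------
Frank | 1550.96
Frank | 1997.3 
Carol | 941.35 
Carol | 1266.79
Carol | 1931.97
Grace | NULL   
Dave  | 1572.47
Dave  | 1728.3 
Bob   | 1646.31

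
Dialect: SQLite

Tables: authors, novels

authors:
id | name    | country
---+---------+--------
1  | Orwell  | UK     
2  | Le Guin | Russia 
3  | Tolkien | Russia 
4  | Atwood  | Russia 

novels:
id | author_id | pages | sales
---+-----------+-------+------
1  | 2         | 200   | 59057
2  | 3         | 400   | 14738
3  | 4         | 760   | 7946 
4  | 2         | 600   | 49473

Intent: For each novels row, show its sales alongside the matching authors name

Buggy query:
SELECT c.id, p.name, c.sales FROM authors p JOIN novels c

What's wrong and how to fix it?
Bug: Missing join condition: each novels row is matched to all authors rows instead of just its own

Fix: Specify the join condition linking the foreign key to the parent id

Corrected query:
SELECT c.id, p.name, c.sales FROM authors p JOIN novels c ON c.author_id = p.id

Result:
id | name    | sales
---+---------+------
1  | Le Guin | 59057
2  | Tolkien | 14738
3  | Atwood  | 7946 
4  | Le Guin | 49473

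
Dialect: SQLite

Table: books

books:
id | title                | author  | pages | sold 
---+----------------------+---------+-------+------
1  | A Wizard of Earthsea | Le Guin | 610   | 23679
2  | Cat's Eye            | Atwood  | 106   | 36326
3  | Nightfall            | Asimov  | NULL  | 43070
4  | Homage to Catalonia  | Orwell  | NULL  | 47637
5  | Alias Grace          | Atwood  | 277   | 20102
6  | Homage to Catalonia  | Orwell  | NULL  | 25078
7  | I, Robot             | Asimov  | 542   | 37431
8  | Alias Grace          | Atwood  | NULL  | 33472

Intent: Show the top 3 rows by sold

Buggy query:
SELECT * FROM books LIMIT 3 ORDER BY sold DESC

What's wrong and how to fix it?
Bug: LIMIT must come after ORDER BY

Fix: Sort with ORDER BY, then apply LIMIT

Corrected query:
SELECT * FROM books ORDER BY sold DESC LIMIT 3

Result:
id | title               | author | pages | sold 
---+---------------------+--------+-------+------
4  | Homage to Catalonia | Orwell | NULL  | 47637
3  | Nightfall           | Asimov | NULL  | 43070
7  | I, Robot            | Asimov | 542   | 37431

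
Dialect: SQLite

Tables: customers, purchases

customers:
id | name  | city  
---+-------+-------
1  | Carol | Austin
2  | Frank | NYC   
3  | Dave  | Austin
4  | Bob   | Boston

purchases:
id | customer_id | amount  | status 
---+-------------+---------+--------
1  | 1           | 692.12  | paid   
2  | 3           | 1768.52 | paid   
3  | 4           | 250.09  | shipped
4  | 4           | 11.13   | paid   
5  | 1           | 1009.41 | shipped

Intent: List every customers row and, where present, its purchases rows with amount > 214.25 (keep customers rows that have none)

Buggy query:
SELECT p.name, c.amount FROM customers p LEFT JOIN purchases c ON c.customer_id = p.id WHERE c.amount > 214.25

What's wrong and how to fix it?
Bug: Filtering c.amount in WHERE discards the NULL rows produced by LEFT JOIN, turning it into an inner join

Fix: Move the right-table condition into the ON clause so unmatched parents are kept

Corrected query:
SELECT p.name, c.amount FROM customers p LEFT JOIN purchases c ON c.customer_id = p.id AND c.amount > 214.25

Result:
name  | amount 
------+--------
Carol | 692.12 
Carol | 1009.41
Frank | NULL   
Dave  | 1768.52
Bob   | 250.09 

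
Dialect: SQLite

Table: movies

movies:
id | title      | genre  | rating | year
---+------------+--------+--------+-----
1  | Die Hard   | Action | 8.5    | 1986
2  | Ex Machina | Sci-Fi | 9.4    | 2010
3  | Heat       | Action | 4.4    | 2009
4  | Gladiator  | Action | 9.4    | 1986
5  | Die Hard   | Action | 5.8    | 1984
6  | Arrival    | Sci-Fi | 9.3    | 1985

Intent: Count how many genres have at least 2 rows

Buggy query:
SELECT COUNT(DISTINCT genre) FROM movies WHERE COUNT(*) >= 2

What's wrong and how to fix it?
Bug: WHERE filters individual rows, not groups, so a group-level COUNT is invalid there

Fix: Group first with HAVING COUNT(*) >= 2, then COUNT the resulting groups

Corrected query:
SELECT COUNT(*) FROM (SELECT genre FROM movies GROUP BY genre HAVING COUNT(*) >= 2)

Result:
COUNT(*)
--------
2       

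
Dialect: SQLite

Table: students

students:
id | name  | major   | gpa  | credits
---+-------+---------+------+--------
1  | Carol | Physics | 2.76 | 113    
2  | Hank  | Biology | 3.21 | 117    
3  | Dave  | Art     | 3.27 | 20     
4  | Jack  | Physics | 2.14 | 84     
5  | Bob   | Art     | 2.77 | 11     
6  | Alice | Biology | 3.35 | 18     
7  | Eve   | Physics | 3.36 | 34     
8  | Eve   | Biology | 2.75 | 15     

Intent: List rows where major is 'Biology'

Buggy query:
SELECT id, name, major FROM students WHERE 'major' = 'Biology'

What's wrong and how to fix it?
Bug: Single quotes denote string literals in SQL; the column name is being compared as a constant string

Fix: Reference the column as major without single quotes

Corrected query:
SELECT id, name, major FROM students WHERE major = 'Biology'

Result:
id | name  | major  
---+-------+--------
2  | Hank  | Biology
6  | Alice | Biology
8  | Eve   | Biology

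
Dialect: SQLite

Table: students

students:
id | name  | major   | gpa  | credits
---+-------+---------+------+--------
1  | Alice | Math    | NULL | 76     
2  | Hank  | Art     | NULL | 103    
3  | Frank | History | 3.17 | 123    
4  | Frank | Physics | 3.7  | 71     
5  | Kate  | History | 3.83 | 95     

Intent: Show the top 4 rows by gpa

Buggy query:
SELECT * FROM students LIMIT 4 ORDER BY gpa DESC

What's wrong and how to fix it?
Bug: ORDER BY cannot follow LIMIT; LIMIT is the final clause

Fix: Swap the clauses: ORDER BY first, then LIMIT

Corrected query:
SELECT * FROM students ORDER BY gpa DESC LIMIT 4

Result:
id | name  | major   | gpa  | credits
---+-------+---------+------+--------
5  | Kate  | History | 3.83 | 95     
4  | Frank | Physics | 3.7  | 71     
3  | Frank | History | 3.17 | 123    
1  | Alice | Math    | NULL | 76     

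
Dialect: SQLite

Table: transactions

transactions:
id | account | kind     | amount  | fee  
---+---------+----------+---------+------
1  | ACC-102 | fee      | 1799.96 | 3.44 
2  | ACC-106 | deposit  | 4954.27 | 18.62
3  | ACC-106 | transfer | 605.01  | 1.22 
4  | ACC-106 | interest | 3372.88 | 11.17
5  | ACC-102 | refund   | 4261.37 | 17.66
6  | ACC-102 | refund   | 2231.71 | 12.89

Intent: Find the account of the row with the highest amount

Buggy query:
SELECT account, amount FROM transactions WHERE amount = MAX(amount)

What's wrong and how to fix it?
Bug: MAX(amount) is an aggregate and cannot be used directly in WHERE

Fix: Use a subquery: WHERE amount = (SELECT MAX(amount) FROM transactions)

Corrected query:
SELECT account, amount FROM transactions WHERE amount = (SELECT MAX(amount) FROM transactions)

Result:
account | amount 
--------+--------
ACC-106 | 4954.27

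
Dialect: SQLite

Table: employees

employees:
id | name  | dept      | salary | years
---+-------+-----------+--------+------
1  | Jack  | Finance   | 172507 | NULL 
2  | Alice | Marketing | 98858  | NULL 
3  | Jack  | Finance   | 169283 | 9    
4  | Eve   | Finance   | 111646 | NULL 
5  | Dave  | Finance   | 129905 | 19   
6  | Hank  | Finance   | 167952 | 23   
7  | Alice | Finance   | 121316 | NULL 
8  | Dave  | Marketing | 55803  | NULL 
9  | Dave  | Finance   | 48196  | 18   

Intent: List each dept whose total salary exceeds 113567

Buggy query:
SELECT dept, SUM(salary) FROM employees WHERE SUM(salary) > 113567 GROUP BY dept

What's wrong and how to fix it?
Bug: Aggregate functions cannot appear in a WHERE clause

Fix: Use HAVING (which filters groups after aggregation) instead of WHERE

Corrected query:
SELECT dept, SUM(salary) FROM employees GROUP BY dept HAVING SUM(salary) > 113567

Result:
dept      | SUM(salary)
----------+------------
Finance   | 920805     
Marketing | 154661     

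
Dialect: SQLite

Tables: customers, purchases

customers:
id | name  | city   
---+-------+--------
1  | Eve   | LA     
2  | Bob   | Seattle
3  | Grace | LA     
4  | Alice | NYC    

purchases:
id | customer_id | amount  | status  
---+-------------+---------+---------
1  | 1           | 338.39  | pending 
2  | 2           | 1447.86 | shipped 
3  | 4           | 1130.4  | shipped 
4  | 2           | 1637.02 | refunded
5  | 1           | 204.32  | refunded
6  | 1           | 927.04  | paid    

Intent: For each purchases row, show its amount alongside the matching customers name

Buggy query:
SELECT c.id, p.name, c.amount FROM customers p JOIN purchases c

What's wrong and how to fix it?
Bug: JOIN with no ON clause produces a cartesian product; every purchases row pairs with every customers row

Fix: Specify the join condition linking the foreign key to the parent id

Corrected query:
SELECT c.id, p.name, c.amount FROM customers p JOIN purchases c ON c.customer_id = p.id

Result:
id | name  | amount 
---+-------+--------
1  | Eve   | 338.39 
2  | Bob   | 1447.86
3  | Alice | 1130.4 
4  | Bob   | 1637.02
5  | Eve   | 204.32 
6  | Eve   | 927.04 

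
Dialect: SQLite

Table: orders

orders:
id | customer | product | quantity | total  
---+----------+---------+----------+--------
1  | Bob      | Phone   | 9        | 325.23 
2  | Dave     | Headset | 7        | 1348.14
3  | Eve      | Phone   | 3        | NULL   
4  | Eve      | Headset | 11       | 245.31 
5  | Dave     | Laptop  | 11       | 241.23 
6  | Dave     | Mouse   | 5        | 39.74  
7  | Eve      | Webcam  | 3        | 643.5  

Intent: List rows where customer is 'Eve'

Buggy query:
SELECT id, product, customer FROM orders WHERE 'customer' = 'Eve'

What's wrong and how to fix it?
Bug: 'customer' in single quotes is a string literal, not the column; the comparison is literal-vs-literal and never true

Fix: Reference the column as customer without single quotes

Corrected query:
SELECT id, product, customer FROM orders WHERE customer = 'Eve'

Result:
id | product | customer
---+---------+---------
3  | Phone   | Eve     
4  | Headset | Eve     
7  | Webcam  | Eve     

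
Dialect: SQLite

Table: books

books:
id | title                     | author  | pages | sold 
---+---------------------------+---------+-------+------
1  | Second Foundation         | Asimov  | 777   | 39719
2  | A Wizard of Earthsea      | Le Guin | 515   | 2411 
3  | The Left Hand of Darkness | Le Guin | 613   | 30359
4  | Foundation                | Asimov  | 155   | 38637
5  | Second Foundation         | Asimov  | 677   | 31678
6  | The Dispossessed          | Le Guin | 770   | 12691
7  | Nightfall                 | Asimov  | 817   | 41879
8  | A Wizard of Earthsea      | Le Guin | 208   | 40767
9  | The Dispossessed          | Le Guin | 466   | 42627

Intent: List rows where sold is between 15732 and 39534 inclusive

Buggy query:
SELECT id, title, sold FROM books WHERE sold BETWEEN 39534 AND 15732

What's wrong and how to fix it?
Bug: The bounds are reversed; BETWEEN a AND b requires a <= b to match anything

Fix: Swap the bounds so the smaller value comes first

Corrected query:
SELECT id, title, sold FROM books WHERE sold BETWEEN 15732 AND 39534

Result:
id | title                     | sold 
---+---------------------------+------
3  | The Left Hand of Darkness | 30359
4  | Foundation                | 38637
5  | Second Foundation         | 31678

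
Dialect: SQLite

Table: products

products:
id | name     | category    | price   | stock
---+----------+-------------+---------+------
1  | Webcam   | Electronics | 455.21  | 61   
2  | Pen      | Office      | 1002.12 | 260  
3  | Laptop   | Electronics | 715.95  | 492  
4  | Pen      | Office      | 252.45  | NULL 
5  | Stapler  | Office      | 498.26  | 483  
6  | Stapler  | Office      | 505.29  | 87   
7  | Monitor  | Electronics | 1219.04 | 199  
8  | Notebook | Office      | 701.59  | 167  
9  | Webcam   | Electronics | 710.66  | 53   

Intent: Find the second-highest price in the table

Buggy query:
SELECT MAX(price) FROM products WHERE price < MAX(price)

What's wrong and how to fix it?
Bug: The inner MAX is an aggregate inside WHERE, which is not allowed

Fix: Put the inner MAX in a scalar subquery

Corrected query:
SELECT MAX(price) FROM products WHERE price < (SELECT MAX(price) FROM products)

Result:
MAX(price)
----------
1002.12   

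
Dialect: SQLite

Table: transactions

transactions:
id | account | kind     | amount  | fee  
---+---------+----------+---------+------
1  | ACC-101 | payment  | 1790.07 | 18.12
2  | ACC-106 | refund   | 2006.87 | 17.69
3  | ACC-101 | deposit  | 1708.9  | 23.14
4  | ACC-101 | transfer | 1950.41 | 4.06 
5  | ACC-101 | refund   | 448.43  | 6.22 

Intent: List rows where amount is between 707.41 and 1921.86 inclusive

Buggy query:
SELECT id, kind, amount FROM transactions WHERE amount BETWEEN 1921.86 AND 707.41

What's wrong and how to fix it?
Bug: The bounds are reversed; BETWEEN a AND b requires a <= b to match anything

Fix: Swap the bounds so the smaller value comes first

Corrected query:
SELECT id, kind, amount FROM transactions WHERE amount BETWEEN 707.41 AND 1921.86

Result:
id | kind    | amount 
---+---------+--------
1  | payment | 1790.07
3  | deposit | 1708.9 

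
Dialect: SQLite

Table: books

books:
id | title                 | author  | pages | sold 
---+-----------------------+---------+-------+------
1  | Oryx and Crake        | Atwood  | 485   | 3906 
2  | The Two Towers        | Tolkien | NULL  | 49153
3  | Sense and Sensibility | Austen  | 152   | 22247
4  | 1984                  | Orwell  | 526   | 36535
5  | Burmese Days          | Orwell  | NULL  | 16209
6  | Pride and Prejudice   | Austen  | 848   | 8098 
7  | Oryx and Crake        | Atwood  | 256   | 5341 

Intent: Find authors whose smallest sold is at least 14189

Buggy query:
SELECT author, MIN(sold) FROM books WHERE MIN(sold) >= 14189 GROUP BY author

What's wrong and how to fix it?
Bug: MIN() in WHERE is a misuse of aggregate

Fix: Replace WHERE with HAVING after the GROUP BY

Corrected query:
SELECT author, MIN(sold) FROM books GROUP BY author HAVING MIN(sold) >= 14189

Result:
author  | MIN(sold)
--------+----------
Orwell  | 16209    
Tolkien | 49153    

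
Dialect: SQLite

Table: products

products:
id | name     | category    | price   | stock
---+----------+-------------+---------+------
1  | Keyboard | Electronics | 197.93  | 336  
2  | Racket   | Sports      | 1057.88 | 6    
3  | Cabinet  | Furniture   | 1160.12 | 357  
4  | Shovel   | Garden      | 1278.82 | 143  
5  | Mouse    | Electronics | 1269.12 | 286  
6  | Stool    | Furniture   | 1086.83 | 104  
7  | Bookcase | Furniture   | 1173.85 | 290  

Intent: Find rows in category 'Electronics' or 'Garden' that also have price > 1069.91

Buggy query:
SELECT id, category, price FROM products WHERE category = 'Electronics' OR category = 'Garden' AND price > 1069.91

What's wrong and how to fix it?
Bug: Without parentheses, AND is evaluated before OR, so the price filter only applies to the 'Garden' branch

Fix: Group the OR with parentheses (or use IN), then AND the threshold

Corrected query:
SELECT id, category, price FROM products WHERE (category = 'Electronics' OR category = 'Garden') AND price > 1069.91

Result:
id | category    | price  
---+-------------+--------
4  | Garden      | 1278.82
5  | Electronics | 1269.12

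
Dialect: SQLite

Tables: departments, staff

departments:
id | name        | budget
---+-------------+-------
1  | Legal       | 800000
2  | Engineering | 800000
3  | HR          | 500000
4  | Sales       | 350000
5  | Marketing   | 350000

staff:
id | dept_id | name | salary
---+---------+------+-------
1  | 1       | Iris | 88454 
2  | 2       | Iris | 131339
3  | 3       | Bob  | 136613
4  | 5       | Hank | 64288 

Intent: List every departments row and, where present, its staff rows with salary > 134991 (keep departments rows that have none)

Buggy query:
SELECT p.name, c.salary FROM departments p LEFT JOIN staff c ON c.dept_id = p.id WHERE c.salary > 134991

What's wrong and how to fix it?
Bug: Filtering c.salary in WHERE discards the NULL rows produced by LEFT JOIN, turning it into an inner join

Fix: Move the right-table condition into the ON clause so unmatched parents are kept

Corrected query:
SELECT p.name, c.salary FROM departments p LEFT JOIN staff c ON c.dept_id = p.id AND c.salary > 134991

Result:
name        | salary
------------+-------
Legal       | NULL  
Engineering | NULL  
HR          | 136613
Sales       | NULL  
Marketing   | NULL  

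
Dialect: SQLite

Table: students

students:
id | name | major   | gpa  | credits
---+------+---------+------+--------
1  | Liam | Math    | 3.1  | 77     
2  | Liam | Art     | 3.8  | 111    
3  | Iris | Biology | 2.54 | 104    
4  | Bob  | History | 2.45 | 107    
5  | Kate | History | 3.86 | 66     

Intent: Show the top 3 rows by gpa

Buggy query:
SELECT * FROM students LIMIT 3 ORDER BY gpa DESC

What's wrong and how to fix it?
Bug: ORDER BY cannot follow LIMIT; LIMIT is the final clause

Fix: Swap the clauses: ORDER BY first, then LIMIT

Corrected query:
SELECT * FROM students ORDER BY gpa DESC LIMIT 3

Result:
id | name | major   | gpa  | credits
---+------+---------+------+--------
5  | Kate | History | 3.86 | 66     
2  | Liam | Art     | 3.8  | 111    
1  | Liam | Math    | 3.1  | 77     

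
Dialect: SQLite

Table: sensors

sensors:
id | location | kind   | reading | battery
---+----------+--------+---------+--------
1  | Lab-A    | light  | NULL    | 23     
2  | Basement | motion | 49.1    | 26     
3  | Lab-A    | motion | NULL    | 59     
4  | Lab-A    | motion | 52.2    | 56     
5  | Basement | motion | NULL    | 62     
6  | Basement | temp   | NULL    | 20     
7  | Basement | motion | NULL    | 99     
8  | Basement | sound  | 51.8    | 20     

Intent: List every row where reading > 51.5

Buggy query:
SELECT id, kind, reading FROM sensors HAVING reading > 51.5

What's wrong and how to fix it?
Bug: This is a non-aggregate query (no GROUP BY, no aggregates), so in SQLite the HAVING clause is invalid here; a row-level condition belongs in WHERE

Fix: Replace HAVING with WHERE since the condition applies to individual rows

Corrected query:
SELECT id, kind, reading FROM sensors WHERE reading > 51.5

Result:
id | kind   | reading
---+--------+--------
4  | motion | 52.2   
8  | sound  | 51.8   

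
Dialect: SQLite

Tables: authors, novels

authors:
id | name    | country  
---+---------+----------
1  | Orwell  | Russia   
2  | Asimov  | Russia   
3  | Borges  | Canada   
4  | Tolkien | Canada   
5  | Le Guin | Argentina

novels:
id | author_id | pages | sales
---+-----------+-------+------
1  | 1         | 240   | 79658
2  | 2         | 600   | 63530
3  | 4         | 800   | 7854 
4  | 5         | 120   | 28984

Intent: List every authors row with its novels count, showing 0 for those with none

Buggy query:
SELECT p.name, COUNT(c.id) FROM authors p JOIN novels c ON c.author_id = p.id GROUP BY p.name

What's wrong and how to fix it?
Bug: INNER JOIN drops authors rows that have no matching novels rows

Fix: Switch to LEFT JOIN to retain unmatched parent rows

Corrected query:
SELECT p.name, COUNT(c.id) FROM authors p LEFT JOIN novels c ON c.author_id = p.id GROUP BY p.name

Result:
name    | COUNT(c.id)
--------+------------
Asimov  | 1          
Borges  | 0          
Le Guin | 1          
Orwell  | 1          
Tolkien | 1          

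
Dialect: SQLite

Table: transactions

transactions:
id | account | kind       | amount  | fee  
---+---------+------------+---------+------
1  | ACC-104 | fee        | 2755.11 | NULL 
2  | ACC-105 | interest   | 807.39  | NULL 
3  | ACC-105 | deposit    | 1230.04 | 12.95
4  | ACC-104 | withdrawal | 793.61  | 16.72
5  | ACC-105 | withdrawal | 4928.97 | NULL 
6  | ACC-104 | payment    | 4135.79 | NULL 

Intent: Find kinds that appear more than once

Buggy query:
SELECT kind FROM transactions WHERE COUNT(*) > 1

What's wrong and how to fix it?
Bug: COUNT(*) is an aggregate and cannot be used in WHERE

Fix: GROUP BY kind, then filter groups with HAVING COUNT(*) > 1

Corrected query:
SELECT kind FROM transactions GROUP BY kind HAVING COUNT(*) > 1

Result:
kind      
----------
withdrawal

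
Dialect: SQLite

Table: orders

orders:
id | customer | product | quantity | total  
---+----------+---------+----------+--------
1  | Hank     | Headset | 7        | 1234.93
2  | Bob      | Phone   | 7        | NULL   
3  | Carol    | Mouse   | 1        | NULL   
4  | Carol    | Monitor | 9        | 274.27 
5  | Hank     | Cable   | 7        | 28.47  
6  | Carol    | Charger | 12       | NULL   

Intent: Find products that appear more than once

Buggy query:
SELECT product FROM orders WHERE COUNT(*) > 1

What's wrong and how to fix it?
Bug: WHERE can't reference COUNT(*); aggregates are computed after WHERE

Fix: GROUP BY product, then filter groups with HAVING COUNT(*) > 1

Corrected query:
SELECT product FROM orders GROUP BY product HAVING COUNT(*) > 1

Result:
(no rows)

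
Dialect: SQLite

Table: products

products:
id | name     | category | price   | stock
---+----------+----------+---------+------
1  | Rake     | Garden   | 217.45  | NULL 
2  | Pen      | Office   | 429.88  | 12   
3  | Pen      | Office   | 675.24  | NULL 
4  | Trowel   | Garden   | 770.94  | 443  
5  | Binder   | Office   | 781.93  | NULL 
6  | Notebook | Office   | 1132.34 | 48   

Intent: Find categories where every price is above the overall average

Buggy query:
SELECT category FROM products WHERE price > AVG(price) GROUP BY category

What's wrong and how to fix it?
Bug: AVG() is an aggregate; it can't sit directly in WHERE

Fix: Use a subquery for AVG and a HAVING MIN(...) filter so the condition holds for every row in the group

Corrected query:
SELECT category FROM products GROUP BY category HAVING MIN(price) > (SELECT AVG(price) FROM products)

Result:
(no rows)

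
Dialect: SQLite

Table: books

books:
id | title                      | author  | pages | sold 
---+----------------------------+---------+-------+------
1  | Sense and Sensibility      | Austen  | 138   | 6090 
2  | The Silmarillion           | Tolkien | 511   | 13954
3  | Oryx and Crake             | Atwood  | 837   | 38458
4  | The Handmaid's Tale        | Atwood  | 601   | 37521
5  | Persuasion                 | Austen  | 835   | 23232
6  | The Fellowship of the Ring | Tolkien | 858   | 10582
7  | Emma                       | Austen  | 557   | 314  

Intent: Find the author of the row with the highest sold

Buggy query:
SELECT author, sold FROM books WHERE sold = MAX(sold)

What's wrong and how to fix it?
Bug: WHERE is evaluated per row; an aggregate over the whole table isn't defined there

Fix: Use a subquery: WHERE sold = (SELECT MAX(sold) FROM books)

Corrected query:
SELECT author, sold FROM books WHERE sold = (SELECT MAX(sold) FROM books)

Result:
author | sold 
-------+------
Atwood | 38458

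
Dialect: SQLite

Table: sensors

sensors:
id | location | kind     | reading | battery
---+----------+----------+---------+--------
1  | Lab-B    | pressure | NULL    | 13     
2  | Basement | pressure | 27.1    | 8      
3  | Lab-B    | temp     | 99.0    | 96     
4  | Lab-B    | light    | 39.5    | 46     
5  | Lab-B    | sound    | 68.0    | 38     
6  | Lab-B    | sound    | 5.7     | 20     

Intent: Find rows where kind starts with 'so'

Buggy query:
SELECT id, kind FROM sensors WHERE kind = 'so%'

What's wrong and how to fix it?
Bug: '=' compares the literal string including the % character; pattern matching needs LIKE

Fix: Use LIKE for wildcard pattern matching

Corrected query:
SELECT id, kind FROM sensors WHERE kind LIKE 'so%'

Result:
id | kind 
---+------
5  | sound
6  | sound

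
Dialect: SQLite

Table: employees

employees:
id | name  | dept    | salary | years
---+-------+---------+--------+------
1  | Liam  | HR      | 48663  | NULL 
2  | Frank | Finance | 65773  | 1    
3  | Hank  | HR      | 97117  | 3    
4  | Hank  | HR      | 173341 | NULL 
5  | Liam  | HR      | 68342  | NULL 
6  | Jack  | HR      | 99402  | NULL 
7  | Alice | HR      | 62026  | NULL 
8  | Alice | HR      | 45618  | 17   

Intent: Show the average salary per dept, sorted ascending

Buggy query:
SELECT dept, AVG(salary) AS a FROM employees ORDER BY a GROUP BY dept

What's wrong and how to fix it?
Bug: GROUP BY must precede ORDER BY

Fix: Move ORDER BY to the end, after GROUP BY

Corrected query:
SELECT dept, AVG(salary) AS a FROM employees GROUP BY dept ORDER BY a

Result:
dept    | a           
--------+-------------
Finance | 65773       
HR      | 84929.857143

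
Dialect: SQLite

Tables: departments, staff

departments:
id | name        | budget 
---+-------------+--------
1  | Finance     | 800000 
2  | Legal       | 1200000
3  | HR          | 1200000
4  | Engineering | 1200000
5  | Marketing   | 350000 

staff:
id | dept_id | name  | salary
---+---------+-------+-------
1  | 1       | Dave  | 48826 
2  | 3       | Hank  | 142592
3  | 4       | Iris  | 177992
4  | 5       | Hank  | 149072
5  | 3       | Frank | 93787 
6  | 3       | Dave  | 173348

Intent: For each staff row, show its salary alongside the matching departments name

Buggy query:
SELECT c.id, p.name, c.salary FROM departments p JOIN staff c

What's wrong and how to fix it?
Bug: JOIN with no ON clause produces a cartesian product; every staff row pairs with every departments row

Fix: Add ON c.dept_id = p.id to the JOIN

Corrected query:
SELECT c.id, p.name, c.salary FROM departments p JOIN staff c ON c.dept_id = p.id

Result:
id | name        | salary
---+-------------+-------
1  | Finance     | 48826 
2  | HR          | 142592
3  | Engineering | 177992
4  | Marketing   | 149072
5  | HR          | 93787 
6  | HR          | 173348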